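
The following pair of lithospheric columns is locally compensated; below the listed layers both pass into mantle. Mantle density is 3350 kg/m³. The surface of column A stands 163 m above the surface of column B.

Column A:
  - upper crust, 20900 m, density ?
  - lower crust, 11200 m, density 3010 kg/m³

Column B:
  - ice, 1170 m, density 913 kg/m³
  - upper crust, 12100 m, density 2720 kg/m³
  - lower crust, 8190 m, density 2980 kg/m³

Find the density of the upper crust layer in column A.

Take the compensation level at the base of the deeper column (depth z_c below the surface of column A) and equate Σ ρ_i t_i down to z_c; mantle fills any gap and the z_c terms cancel.
Column A: 20900×ρ + 11200×3010 + (z_c − 32100)×3350
Column B: 163×0 + 1170×913 + 12100×2720 + 8190×2980 + (z_c − 163 − 21460)×3350
The z_c×3350 term appears on both sides and cancels. Collect the known terms of each column as K = Σ(ρt)_known − 3350 × (depth of known layers): K_A = 33712000 − 3350×32100 = −73823000; K_B = 58386410 − 3350×(163 + 21460) = −14050640.
Balance: K_A + 20900×ρ = K_B, so ρ = (K_B − K_A)/20900 = 59772400/20900 = 2860 kg/m³.

2860 kg/m³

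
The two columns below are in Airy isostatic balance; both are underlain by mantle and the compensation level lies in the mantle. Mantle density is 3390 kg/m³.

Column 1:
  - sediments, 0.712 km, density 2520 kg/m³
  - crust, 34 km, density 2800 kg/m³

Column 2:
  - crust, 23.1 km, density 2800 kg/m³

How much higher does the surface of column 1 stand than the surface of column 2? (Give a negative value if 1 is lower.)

2.08 km

For any compensation level in the mantle, the mantle terms cancel and isostasy reduces to e = (Σt_1 − Σt_2) − (Σ(ρt)_1 − Σ(ρt)_2) / ρ_m.
Σt_1 = 34.712 km; Σt_2 = 23.1 km; Σ(ρt)_1 = 96994.24; Σ(ρt)_2 = 64680 (in km·kg/m³).
e = (34.712 − 23.1) − (96994.24 − 64680) / 3390 = 2.08 km.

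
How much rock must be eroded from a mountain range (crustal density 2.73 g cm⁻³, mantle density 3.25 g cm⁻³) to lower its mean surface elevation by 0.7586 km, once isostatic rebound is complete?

4.74 km

Net drop Δ = e − u = e − e ρ_c/ρ_m = e (ρ_m − ρ_c)/ρ_m.
e = Δ ρ_m/(ρ_m − ρ_c) = 0.7586 km × 3.25/0.52 = 4.74 km.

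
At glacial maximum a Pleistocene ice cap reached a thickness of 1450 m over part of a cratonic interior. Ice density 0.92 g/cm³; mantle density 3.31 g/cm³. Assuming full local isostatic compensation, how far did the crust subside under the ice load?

In Airy isostatic equilibrium: the ice load ρ_ice t is balanced by mantle displaced below, ρ_m s.
s = t ρ_ice / ρ_m = 1450 m × 0.92/3.31 = 403 m.

403 m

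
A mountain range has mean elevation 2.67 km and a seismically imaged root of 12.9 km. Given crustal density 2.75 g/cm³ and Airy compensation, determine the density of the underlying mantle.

3.32 g/cm³

Airy balance: ρ_c h = (ρ_m − ρ_c) r → ρ_m = ρ_c (1 + h/r).
ρ_m = 2.75 × (1 + 2.67 km/12.9 km) = 3.32 g/cm³.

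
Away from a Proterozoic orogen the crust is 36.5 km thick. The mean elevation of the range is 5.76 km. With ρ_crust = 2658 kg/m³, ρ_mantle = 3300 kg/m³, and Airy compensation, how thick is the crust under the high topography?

Root depth r = h ρ_c / (ρ_m − ρ_c) = 5.76 km × 2658 / 642 = 23.85 km.
Total thickness = T + h + r = 36.5 km + 5.76 km + 23.85 km = 66.1 km.

66.1 km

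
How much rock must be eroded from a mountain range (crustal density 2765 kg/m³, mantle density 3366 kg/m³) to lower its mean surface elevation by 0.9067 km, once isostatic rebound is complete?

5.08 km

Net drop Δ = e − u = e − e ρ_c/ρ_m = e (ρ_m − ρ_c)/ρ_m.
e = Δ ρ_m/(ρ_m − ρ_c) = 0.9067 km × 3366/601 = 5.08 km.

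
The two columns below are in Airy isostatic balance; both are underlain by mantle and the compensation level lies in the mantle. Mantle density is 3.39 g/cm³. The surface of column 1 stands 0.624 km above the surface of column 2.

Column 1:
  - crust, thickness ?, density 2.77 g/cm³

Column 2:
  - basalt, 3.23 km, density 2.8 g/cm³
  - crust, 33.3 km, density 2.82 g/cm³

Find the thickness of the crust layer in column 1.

37.1 km

Take the compensation level at the base of the deeper column (depth z_c below the surface of column 1) and equate Σ ρ_i t_i down to z_c; mantle fills any gap and the z_c terms cancel.
Column 1: x×2.77 + (z_c − 0 − x)×3.39
Column 2: 0.624×0 + 3.23×2.8 + 33.3×2.82 + (z_c − 0.624 − 36.53)×3.39
The z_c×3.39 term appears on both sides and cancels. Collect the known terms of each column as K = Σ(ρt)_known − 3.39 × (depth of known layers): K_1 = 0 − 3.39×0 = 0; K_2 = 102.95 − 3.39×(0.624 + 36.53) = −23.00206.
Balance: K_1 − x×(3.39 − 2.77) = K_2, so x = (K_1 − K_2)/(3.39 − 2.77) = 23.0021/0.62 = 37.1 km.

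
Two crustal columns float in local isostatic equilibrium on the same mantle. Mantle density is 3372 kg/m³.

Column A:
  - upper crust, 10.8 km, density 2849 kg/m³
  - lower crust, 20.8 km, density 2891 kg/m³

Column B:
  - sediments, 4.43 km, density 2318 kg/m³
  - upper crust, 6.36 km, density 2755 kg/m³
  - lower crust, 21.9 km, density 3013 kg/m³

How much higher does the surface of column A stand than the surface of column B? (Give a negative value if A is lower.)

−0.238 km

For any compensation level in the mantle, the mantle terms cancel and isostasy reduces to e = (Σt_A − Σt_B) − (Σ(ρt)_A − Σ(ρt)_B) / ρ_m.
Σt_A = 31.6 km; Σt_B = 32.69 km; Σ(ρt)_A = 90902; Σ(ρt)_B = 93775.24 (in km·kg/m³).
e = (31.6 − 32.69) − (90902 − 93775.24) / 3372 = −0.238 km.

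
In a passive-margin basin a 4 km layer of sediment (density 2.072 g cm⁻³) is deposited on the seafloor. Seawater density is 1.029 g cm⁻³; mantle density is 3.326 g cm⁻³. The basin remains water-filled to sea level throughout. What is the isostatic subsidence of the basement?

Submarine loading: the sediment displaces seawater, and the subsidence is in turn flooded, so s (ρ_m − ρ_w) = t (ρ_sed − ρ_w).
s = 4 km × (2.072 − 1.029) / (3.326 − 1.029) = 1.82 km.

1.82 km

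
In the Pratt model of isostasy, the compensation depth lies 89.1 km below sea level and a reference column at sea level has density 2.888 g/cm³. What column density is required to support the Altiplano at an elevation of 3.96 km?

Pratt balance: ρ_ref D = ρ (D + h).
ρ = ρ_ref D/(D + h) = 2.888 × 89.1 km/(89.1 km + 3.96 km) = 2.77 g/cm³.

2.77 g/cm³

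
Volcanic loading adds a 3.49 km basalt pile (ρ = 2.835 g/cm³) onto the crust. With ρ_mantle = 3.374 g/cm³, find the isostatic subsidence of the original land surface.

2.93 km

Subaerial loading: s = t ρ_load / ρ_m.
s = 3.49 km × 2.835/3.374 = 2.93 km.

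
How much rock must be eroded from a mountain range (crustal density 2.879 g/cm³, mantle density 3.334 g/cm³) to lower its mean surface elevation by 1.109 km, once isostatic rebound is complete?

Net drop Δ = e − u = e − e ρ_c/ρ_m = e (ρ_m − ρ_c)/ρ_m.
e = Δ ρ_m/(ρ_m − ρ_c) = 1.109 km × 3.334/0.455 = 8.13 km.

8.13 km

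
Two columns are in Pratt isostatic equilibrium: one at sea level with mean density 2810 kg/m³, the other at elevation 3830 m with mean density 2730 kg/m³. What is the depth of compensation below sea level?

ρ_ref D = ρ (D + h) → D (ρ_ref − ρ) = ρ h.
D = ρ h/(ρ_ref − ρ) = 2730 × 3830 m/(2810 − 2730) = 131000 m.

131000 m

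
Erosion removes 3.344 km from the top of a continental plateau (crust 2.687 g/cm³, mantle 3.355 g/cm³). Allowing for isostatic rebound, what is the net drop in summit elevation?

0.666 km

Rebound u = e ρ_c/ρ_m = 3.344 km × 2.687/3.355 = 2.678 km.
Net surface drop = e − u = 3.344 km − 2.678 km = e (ρ_m − ρ_c)/ρ_m = 0.666 km.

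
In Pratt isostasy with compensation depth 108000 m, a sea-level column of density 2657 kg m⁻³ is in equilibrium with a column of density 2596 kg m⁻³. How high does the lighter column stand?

ρ_ref D = ρ (D + h) → h = D (ρ_ref − ρ)/ρ.
h = 108000 m × (2657 − 2596)/2596 = 2540 m.

2540 m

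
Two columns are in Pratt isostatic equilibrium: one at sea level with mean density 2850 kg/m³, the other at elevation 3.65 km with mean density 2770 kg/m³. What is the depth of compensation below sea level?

126 km

ρ_ref D = ρ (D + h) → D (ρ_ref − ρ) = ρ h.
D = ρ h/(ρ_ref − ρ) = 2770 × 3.65 km/(2850 − 2770) = 126 km.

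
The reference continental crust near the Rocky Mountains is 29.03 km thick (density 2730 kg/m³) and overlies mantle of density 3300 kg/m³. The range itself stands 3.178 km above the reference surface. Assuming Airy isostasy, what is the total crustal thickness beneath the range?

Root depth r = h ρ_c / (ρ_m − ρ_c) = 3.178 km × 2730 / 570 = 15.22 km.
Total thickness = T + h + r = 29.03 km + 3.178 km + 15.22 km = 47.4 km.

47.4 km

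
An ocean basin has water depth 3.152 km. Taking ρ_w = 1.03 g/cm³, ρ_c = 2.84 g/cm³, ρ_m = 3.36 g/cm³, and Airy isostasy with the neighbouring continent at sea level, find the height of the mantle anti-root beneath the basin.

11 km

Balancing pressure at the compensation depth: replacing crust with seawater at the top is compensated by replacing crust with mantle at the base: d (ρ_c − ρ_w) = a (ρ_m − ρ_c).
a = d (ρ_c − ρ_w)/(ρ_m − ρ_c) = 3.152 km × 1.81/0.52 = 11 km.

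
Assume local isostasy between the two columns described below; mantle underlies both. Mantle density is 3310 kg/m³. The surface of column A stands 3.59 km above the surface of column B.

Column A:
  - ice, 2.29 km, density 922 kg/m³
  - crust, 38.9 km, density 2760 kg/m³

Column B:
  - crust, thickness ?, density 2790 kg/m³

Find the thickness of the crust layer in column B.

28.8 km

Take the compensation level at the base of the deeper column (depth z_c below the surface of column A) and equate Σ ρ_i t_i down to z_c; mantle fills any gap and the z_c terms cancel.
Column A: 2.29×922 + 38.9×2760 + (z_c − 41.19)×3310
Column B: 3.59×0 + x×2790 + (z_c − 3.59 − 0 − x)×3310
The z_c×3310 term appears on both sides and cancels. Collect the known terms of each column as K = Σ(ρt)_known − 3310 × (depth of known layers): K_A = 109475.38 − 3310×41.19 = −26863.52; K_B = 0 − 3310×(3.59 + 0) = −11882.9.
Balance: K_A = K_B − x×(3310 − 2790), so x = (K_B − K_A)/(3310 − 2790) = 14980.6/520 = 28.8 km.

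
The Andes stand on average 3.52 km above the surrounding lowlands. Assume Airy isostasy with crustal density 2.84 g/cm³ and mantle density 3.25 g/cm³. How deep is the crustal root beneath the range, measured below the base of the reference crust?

24.4 km

For local isostatic compensation: the weight of the topography is balanced by the buoyancy of the root, ρ_c h = (ρ_m − ρ_c) r.
r = h · ρ_c / (ρ_m − ρ_c) = 3.52 km × 2.84 / (3.25 − 2.84) = 24.4 km.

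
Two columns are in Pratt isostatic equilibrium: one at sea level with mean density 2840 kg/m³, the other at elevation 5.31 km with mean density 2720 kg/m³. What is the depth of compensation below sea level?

120 km

ρ_ref D = ρ (D + h) → D (ρ_ref − ρ) = ρ h.
D = ρ h/(ρ_ref − ρ) = 2720 × 5.31 km/(2840 − 2720) = 120 km.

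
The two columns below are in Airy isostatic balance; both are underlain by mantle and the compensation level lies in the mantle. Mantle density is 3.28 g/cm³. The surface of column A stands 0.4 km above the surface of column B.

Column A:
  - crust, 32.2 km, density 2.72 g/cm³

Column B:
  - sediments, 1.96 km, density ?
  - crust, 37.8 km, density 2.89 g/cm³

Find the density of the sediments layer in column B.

2.27 g/cm³

Take the compensation level at the base of the deeper column (depth z_c below the surface of column A) and equate Σ ρ_i t_i down to z_c; mantle fills any gap and the z_c terms cancel.
Column A: 32.2×2.72 + (z_c − 32.2)×3.28
Column B: 0.4×0 + 1.96×ρ + 37.8×2.89 + (z_c − 0.4 − 39.76)×3.28
The z_c×3.28 term appears on both sides and cancels. Collect the known terms of each column as K = Σ(ρt)_known − 3.28 × (depth of known layers): K_A = 87.584 − 3.28×32.2 = −18.032; K_B = 109.242 − 3.28×(0.4 + 39.76) = −22.4828.
Balance: K_A = K_B + 1.96×ρ, so ρ = (K_A − K_B)/1.96 = 4.4508/1.96 = 2.27 g/cm³.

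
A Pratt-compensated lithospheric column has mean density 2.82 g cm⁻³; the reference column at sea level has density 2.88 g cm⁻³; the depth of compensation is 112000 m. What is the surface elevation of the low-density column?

ρ_ref D = ρ (D + h) → h = D (ρ_ref − ρ)/ρ.
h = 112000 m × (2.88 − 2.82)/2.82 = 2380 m.

2380 m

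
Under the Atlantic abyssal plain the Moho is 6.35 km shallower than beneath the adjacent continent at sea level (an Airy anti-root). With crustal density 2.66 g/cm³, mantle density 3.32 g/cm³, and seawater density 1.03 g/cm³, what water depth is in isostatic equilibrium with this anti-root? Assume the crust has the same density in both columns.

Replacing a thickness d of crust by seawater at the top must be balanced by replacing crust with mantle at the base: d (ρ_c − ρ_w) = a (ρ_m − ρ_c).
d = a (ρ_m − ρ_c)/(ρ_c − ρ_w) = 6.35 km × 0.66/1.63 = 2.57 km.

2.57 km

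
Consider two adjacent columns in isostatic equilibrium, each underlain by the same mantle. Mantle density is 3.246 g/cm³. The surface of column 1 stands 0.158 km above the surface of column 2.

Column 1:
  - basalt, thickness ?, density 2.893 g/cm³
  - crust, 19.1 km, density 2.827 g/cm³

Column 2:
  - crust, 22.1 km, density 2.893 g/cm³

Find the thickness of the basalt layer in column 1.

0.882 km

Take the compensation level at the base of the deeper column (depth z_c below the surface of column 1) and equate Σ ρ_i t_i down to z_c; mantle fills any gap and the z_c terms cancel.
Column 1: x×2.893 + 19.1×2.827 + (z_c − 19.1 − x)×3.246
Column 2: 0.158×0 + 22.1×2.893 + (z_c − 0.158 − 22.1)×3.246
The z_c×3.246 term appears on both sides and cancels. Collect the known terms of each column as K = Σ(ρt)_known − 3.246 × (depth of known layers): K_1 = 53.9957 − 3.246×19.1 = −8.0029; K_2 = 63.9353 − 3.246×(0.158 + 22.1) = −8.314168.
Balance: K_1 − x×(3.246 − 2.893) = K_2, so x = (K_1 − K_2)/(3.246 − 2.893) = 0.311268/0.353 = 0.882 km.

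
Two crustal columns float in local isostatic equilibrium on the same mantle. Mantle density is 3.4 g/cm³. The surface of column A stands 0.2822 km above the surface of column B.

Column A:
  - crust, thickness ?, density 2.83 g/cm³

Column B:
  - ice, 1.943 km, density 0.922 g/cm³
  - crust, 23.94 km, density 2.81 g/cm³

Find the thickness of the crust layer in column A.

Take the compensation level at the base of the deeper column (depth z_c below the surface of column A) and equate Σ ρ_i t_i down to z_c; mantle fills any gap and the z_c terms cancel.
Column A: x×2.83 + (z_c − 0 − x)×3.4
Column B: 0.2822×0 + 1.943×0.922 + 23.94×2.81 + (z_c − 0.2822 − 25.883)×3.4
The z_c×3.4 term appears on both sides and cancels. Collect the known terms of each column as K = Σ(ρt)_known − 3.4 × (depth of known layers): K_A = 0 − 3.4×0 = 0; K_B = 69.062846 − 3.4×(0.2822 + 25.883) = −19.898834.
Balance: K_A − x×(3.4 − 2.83) = K_B, so x = (K_A − K_B)/(3.4 − 2.83) = 19.8988/0.57 = 34.9 km.

34.9 km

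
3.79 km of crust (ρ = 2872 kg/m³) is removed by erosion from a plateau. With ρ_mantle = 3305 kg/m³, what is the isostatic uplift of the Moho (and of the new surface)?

Unloading: uplift u = e ρ_c/ρ_m = 3.79 km × 2872/3305 = 3.29 km.

3.29 km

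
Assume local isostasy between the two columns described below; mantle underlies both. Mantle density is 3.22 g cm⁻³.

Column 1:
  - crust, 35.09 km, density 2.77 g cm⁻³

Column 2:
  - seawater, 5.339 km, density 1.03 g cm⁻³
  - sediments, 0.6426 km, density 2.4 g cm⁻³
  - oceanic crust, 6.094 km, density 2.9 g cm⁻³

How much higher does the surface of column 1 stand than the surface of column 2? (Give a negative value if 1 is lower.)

0.503 km

For any compensation level in the mantle, the mantle terms cancel and isostasy reduces to e = (Σt_1 − Σt_2) − (Σ(ρt)_1 − Σ(ρt)_2) / ρ_m.
Σt_1 = 35.09 km; Σt_2 = 12.0756 km; Σ(ρt)_1 = 97.1993; Σ(ρt)_2 = 24.71401 (in km·g cm⁻³).
e = (35.09 − 12.0756) − (97.1993 − 24.71401) / 3.22 = 0.503 km.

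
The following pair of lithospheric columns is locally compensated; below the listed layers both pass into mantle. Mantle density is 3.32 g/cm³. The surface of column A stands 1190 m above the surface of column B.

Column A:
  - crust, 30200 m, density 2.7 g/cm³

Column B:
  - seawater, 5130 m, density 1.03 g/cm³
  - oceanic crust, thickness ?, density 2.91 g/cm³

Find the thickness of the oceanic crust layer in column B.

Take the compensation level at the base of the deeper column (depth z_c below the surface of column A) and equate Σ ρ_i t_i down to z_c; mantle fills any gap and the z_c terms cancel.
Column A: 30200×2.7 + (z_c − 30200)×3.32
Column B: 1190×0 + 5130×1.03 + x×2.91 + (z_c − 1190 − 5130 − x)×3.32
The z_c×3.32 term appears on both sides and cancels. Collect the known terms of each column as K = Σ(ρt)_known − 3.32 × (depth of known layers): K_A = 81540 − 3.32×30200 = −18724; K_B = 5283.9 − 3.32×(1190 + 5130) = −15698.5.
Balance: K_A = K_B − x×(3.32 − 2.91), so x = (K_B − K_A)/(3.32 − 2.91) = 3025.5/0.41 = 7380 m.

7380 m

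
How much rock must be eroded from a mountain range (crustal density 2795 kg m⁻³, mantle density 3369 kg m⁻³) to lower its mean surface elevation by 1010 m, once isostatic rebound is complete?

5930 m

Net drop Δ = e − u = e − e ρ_c/ρ_m = e (ρ_m − ρ_c)/ρ_m.
e = Δ ρ_m/(ρ_m − ρ_c) = 1010 m × 3369/574 = 5930 m.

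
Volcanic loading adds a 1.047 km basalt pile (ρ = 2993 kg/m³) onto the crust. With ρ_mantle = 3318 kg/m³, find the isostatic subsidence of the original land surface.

0.944 km

Subaerial loading: s = t ρ_load / ρ_m.
s = 1.047 km × 2993/3318 = 0.944 km.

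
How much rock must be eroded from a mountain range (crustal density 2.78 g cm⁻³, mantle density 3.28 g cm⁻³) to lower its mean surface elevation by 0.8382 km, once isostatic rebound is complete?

Net drop Δ = e − u = e − e ρ_c/ρ_m = e (ρ_m − ρ_c)/ρ_m.
e = Δ ρ_m/(ρ_m − ρ_c) = 0.8382 km × 3.28/0.5 = 5.5 km.

5.5 km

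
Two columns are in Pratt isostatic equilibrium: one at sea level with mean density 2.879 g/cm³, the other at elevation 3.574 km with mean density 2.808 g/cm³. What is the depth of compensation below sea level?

141 km

ρ_ref D = ρ (D + h) → D (ρ_ref − ρ) = ρ h.
D = ρ h/(ρ_ref − ρ) = 2.808 × 3.574 km/(2.879 − 2.808) = 141 km.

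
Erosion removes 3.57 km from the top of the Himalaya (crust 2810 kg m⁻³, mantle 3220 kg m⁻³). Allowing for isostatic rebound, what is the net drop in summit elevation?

Rebound u = e ρ_c/ρ_m = 3.57 km × 2810/3220 = 3.115 km.
Net surface drop = e − u = 3.57 km − 3.115 km = e (ρ_m − ρ_c)/ρ_m = 0.455 km.

0.455 km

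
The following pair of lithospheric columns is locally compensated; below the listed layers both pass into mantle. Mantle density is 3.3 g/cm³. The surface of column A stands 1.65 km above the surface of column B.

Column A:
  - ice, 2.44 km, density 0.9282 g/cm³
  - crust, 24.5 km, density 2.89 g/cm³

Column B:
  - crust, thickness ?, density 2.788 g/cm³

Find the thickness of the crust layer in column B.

20.3 km

Take the compensation level at the base of the deeper column (depth z_c below the surface of column A) and equate Σ ρ_i t_i down to z_c; mantle fills any gap and the z_c terms cancel.
Column A: 2.44×0.9282 + 24.5×2.89 + (z_c − 26.94)×3.3
Column B: 1.65×0 + x×2.788 + (z_c − 1.65 − 0 − x)×3.3
The z_c×3.3 term appears on both sides and cancels. Collect the known terms of each column as K = Σ(ρt)_known − 3.3 × (depth of known layers): K_A = 73.069808 − 3.3×26.94 = −15.832192; K_B = 0 − 3.3×(1.65 + 0) = −5.445.
Balance: K_A = K_B − x×(3.3 − 2.788), so x = (K_B − K_A)/(3.3 − 2.788) = 10.3872/0.512 = 20.3 km.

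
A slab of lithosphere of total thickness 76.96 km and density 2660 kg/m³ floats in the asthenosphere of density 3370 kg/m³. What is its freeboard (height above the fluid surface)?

16.2 km

Floating equilibrium: submerged depth d = t ρ_obj/ρ_fluid = 76.96 km × 2660/3370 = 60.75 km.
Freeboard = t − d = 76.96 km − 60.75 km = 16.2 km.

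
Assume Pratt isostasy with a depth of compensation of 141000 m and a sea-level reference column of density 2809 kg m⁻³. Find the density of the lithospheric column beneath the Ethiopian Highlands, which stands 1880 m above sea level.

Pratt balance: ρ_ref D = ρ (D + h).
ρ = ρ_ref D/(D + h) = 2809 × 141000 m/(141000 m + 1880 m) = 2770 kg m⁻³.

2770 kg m⁻³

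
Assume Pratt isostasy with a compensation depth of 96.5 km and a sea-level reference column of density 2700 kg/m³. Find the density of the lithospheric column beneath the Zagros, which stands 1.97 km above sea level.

2650 kg/m³

Pratt balance: ρ_ref D = ρ (D + h).
ρ = ρ_ref D/(D + h) = 2700 × 96.5 km/(96.5 km + 1.97 km) = 2650 kg/m³.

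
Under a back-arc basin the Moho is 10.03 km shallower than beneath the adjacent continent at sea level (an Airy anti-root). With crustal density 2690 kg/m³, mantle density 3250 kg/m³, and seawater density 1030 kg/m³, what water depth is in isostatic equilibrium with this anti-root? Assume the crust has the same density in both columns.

3.38 km

Replacing a thickness d of crust by seawater at the top must be balanced by replacing crust with mantle at the base: d (ρ_c − ρ_w) = a (ρ_m − ρ_c).
d = a (ρ_m − ρ_c)/(ρ_c − ρ_w) = 10.03 km × 560/1660 = 3.38 km.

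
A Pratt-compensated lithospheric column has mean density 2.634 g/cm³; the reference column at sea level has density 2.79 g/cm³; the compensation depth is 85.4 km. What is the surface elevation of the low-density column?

5.06 km

ρ_ref D = ρ (D + h) → h = D (ρ_ref − ρ)/ρ.
h = 85.4 km × (2.79 − 2.634)/2.634 = 5.06 km.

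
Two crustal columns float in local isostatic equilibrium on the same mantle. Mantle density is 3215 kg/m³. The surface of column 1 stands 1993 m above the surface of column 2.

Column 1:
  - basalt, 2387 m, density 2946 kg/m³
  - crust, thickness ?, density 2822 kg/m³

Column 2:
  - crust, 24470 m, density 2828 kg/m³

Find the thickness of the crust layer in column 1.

38800 m

Take the compensation level at the base of the deeper column (depth z_c below the surface of column 1) and equate Σ ρ_i t_i down to z_c; mantle fills any gap and the z_c terms cancel.
Column 1: 2387×2946 + x×2822 + (z_c − 2387 − x)×3215
Column 2: 1993×0 + 24470×2828 + (z_c − 1993 − 24470)×3215
The z_c×3215 term appears on both sides and cancels. Collect the known terms of each column as K = Σ(ρt)_known − 3215 × (depth of known layers): K_1 = 7032102 − 3215×2387 = −642103; K_2 = 69201160 − 3215×(1993 + 24470) = −15877385.
Balance: K_1 − x×(3215 − 2822) = K_2, so x = (K_1 − K_2)/(3215 − 2822) = 15235300/393 = 38800 m.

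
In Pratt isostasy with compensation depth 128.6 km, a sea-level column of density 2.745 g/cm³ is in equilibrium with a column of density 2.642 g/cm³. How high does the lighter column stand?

ρ_ref D = ρ (D + h) → h = D (ρ_ref − ρ)/ρ.
h = 128.6 km × (2.745 − 2.642)/2.642 = 5.01 km.

5.01 km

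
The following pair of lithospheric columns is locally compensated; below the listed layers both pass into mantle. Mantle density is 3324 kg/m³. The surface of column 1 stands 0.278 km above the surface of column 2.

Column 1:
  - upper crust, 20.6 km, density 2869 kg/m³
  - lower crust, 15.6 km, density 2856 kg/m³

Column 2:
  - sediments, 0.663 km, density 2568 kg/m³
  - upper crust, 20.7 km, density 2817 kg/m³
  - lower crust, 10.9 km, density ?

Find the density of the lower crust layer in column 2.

Take the compensation level at the base of the deeper column (depth z_c below the surface of column 1) and equate Σ ρ_i t_i down to z_c; mantle fills any gap and the z_c terms cancel.
Column 1: 20.6×2869 + 15.6×2856 + (z_c − 36.2)×3324
Column 2: 0.278×0 + 0.663×2568 + 20.7×2817 + 10.9×ρ + (z_c − 0.278 − 32.263)×3324
The z_c×3324 term appears on both sides and cancels. Collect the known terms of each column as K = Σ(ρt)_known − 3324 × (depth of known layers): K_1 = 103655 − 3324×36.2 = −16673.8; K_2 = 60014.484 − 3324×(0.278 + 32.263) = −48151.8.
Balance: K_1 = K_2 + 10.9×ρ, so ρ = (K_1 − K_2)/10.9 = 31478/10.9 = 2890 kg/m³.

2890 kg/m³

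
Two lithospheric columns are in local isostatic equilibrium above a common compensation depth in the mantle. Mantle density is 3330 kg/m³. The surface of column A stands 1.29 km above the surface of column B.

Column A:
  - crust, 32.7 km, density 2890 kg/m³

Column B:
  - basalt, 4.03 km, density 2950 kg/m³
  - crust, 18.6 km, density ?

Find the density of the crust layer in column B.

2870 kg/m³

Take the compensation level at the base of the deeper column (depth z_c below the surface of column A) and equate Σ ρ_i t_i down to z_c; mantle fills any gap and the z_c terms cancel.
Column A: 32.7×2890 + (z_c − 32.7)×3330
Column B: 1.29×0 + 4.03×2950 + 18.6×ρ + (z_c − 1.29 − 22.63)×3330
The z_c×3330 term appears on both sides and cancels. Collect the known terms of each column as K = Σ(ρt)_known − 3330 × (depth of known layers): K_A = 94503 − 3330×32.7 = −14388; K_B = 11888.5 − 3330×(1.29 + 22.63) = −67765.1.
Balance: K_A = K_B + 18.6×ρ, so ρ = (K_A − K_B)/18.6 = 53377.1/18.6 = 2870 kg/m³.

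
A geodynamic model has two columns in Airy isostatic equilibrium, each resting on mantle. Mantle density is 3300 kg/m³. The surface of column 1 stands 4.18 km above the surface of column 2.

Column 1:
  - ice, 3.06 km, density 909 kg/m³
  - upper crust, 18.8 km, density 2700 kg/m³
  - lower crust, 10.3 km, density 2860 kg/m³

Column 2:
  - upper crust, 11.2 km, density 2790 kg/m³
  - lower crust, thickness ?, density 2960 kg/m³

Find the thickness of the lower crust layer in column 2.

10.7 km

Take the compensation level at the base of the deeper column (depth z_c below the surface of column 1) and equate Σ ρ_i t_i down to z_c; mantle fills any gap and the z_c terms cancel.
Column 1: 3.06×909 + 18.8×2700 + 10.3×2860 + (z_c − 32.16)×3300
Column 2: 4.18×0 + 11.2×2790 + x×2960 + (z_c − 4.18 − 11.2 − x)×3300
The z_c×3300 term appears on both sides and cancels. Collect the known terms of each column as K = Σ(ρt)_known − 3300 × (depth of known layers): K_1 = 82999.54 − 3300×32.16 = −23128.46; K_2 = 31248 − 3300×(4.18 + 11.2) = −19506.
Balance: K_1 = K_2 − x×(3300 − 2960), so x = (K_2 − K_1)/(3300 − 2960) = 3622.46/340 = 10.7 km.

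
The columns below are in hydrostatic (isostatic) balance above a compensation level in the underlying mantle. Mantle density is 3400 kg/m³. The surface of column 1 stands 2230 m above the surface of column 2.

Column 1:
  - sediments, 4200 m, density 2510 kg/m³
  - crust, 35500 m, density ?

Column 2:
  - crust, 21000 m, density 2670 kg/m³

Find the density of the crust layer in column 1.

2860 kg/m³

Take the compensation level at the base of the deeper column (depth z_c below the surface of column 1) and equate Σ ρ_i t_i down to z_c; mantle fills any gap and the z_c terms cancel.
Column 1: 4200×2510 + 35500×ρ + (z_c − 39700)×3400
Column 2: 2230×0 + 21000×2670 + (z_c − 2230 − 21000)×3400
The z_c×3400 term appears on both sides and cancels. Collect the known terms of each column as K = Σ(ρt)_known − 3400 × (depth of known layers): K_1 = 10542000 − 3400×39700 = −124438000; K_2 = 56070000 − 3400×(2230 + 21000) = −22912000.
Balance: K_1 + 35500×ρ = K_2, so ρ = (K_2 − K_1)/35500 = 101526000/35500 = 2860 kg/m³.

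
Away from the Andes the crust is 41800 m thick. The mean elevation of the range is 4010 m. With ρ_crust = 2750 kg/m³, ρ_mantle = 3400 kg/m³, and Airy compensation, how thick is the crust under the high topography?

62800 m

Root depth r = h ρ_c / (ρ_m − ρ_c) = 4010 m × 2750 / 650 = 16970 m.
Total thickness = T + h + r = 41800 m + 4010 m + 16970 m = 62800 m.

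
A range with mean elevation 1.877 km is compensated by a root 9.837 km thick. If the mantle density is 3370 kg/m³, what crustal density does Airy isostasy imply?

ρ_c h = (ρ_m − ρ_c) r → ρ_c (h + r) = ρ_m r → ρ_c = ρ_m r / (h + r).
ρ_c = 3370 × 9.837 km / (1.877 km + 9.837 km) = 2830 kg/m³.

2830 kg/m³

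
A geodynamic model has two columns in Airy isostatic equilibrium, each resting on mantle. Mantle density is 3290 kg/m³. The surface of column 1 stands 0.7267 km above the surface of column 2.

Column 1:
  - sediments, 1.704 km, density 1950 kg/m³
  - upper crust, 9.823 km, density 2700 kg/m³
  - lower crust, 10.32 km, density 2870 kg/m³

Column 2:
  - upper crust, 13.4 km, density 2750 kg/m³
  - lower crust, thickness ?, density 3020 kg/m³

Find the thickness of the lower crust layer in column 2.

10.3 km

Take the compensation level at the base of the deeper column (depth z_c below the surface of column 1) and equate Σ ρ_i t_i down to z_c; mantle fills any gap and the z_c terms cancel.
Column 1: 1.704×1950 + 9.823×2700 + 10.32×2870 + (z_c − 21.847)×3290
Column 2: 0.7267×0 + 13.4×2750 + x×3020 + (z_c − 0.7267 − 13.4 − x)×3290
The z_c×3290 term appears on both sides and cancels. Collect the known terms of each column as K = Σ(ρt)_known − 3290 × (depth of known layers): K_1 = 59463.3 − 3290×21.847 = −12413.33; K_2 = 36850 − 3290×(0.7267 + 13.4) = −9626.843.
Balance: K_1 = K_2 − x×(3290 − 3020), so x = (K_2 − K_1)/(3290 − 3020) = 2786.49/270 = 10.3 km.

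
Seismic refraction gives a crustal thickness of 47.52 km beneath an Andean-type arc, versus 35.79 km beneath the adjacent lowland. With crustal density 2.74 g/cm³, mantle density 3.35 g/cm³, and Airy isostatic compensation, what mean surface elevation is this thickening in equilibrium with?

2.14 km

Excess crust Δ = 47.52 km − 35.79 km = 11.73 km, split between elevation h and root r with h + r = Δ.
Airy balance ρ_c h = (ρ_m − ρ_c) r gives r = h ρ_c/(ρ_m − ρ_c), so h (1 + ρ_c/(ρ_m − ρ_c)) = Δ, i.e. h = Δ (ρ_m − ρ_c)/ρ_m.
h = 11.73 km × 0.61/3.35 = 2.14 km.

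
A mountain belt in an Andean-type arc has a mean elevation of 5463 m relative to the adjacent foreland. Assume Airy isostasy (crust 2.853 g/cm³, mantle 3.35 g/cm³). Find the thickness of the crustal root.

In Airy isostatic equilibrium: the weight of the topography is balanced by the buoyancy of the root, ρ_c h = (ρ_m − ρ_c) r.
r = h · ρ_c / (ρ_m − ρ_c) = 5463 m × 2.853 / (3.35 − 2.853) = 31400 m.

31400 m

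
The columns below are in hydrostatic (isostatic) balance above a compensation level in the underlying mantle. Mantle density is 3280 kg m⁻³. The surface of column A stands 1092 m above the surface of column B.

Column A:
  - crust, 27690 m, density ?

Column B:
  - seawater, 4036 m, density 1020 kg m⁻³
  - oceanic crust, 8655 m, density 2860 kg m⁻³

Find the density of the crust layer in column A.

Take the compensation level at the base of the deeper column (depth z_c below the surface of column A) and equate Σ ρ_i t_i down to z_c; mantle fills any gap and the z_c terms cancel.
Column A: 27690×ρ + (z_c − 27690)×3280
Column B: 1092×0 + 4036×1020 + 8655×2860 + (z_c − 1092 − 12691)×3280
The z_c×3280 term appears on both sides and cancels. Collect the known terms of each column as K = Σ(ρt)_known − 3280 × (depth of known layers): K_A = 0 − 3280×27690 = −90823200; K_B = 28870020 − 3280×(1092 + 12691) = −16338220.
Balance: K_A + 27690×ρ = K_B, so ρ = (K_B − K_A)/27690 = 74485000/27690 = 2690 kg m⁻³.

2690 kg m⁻³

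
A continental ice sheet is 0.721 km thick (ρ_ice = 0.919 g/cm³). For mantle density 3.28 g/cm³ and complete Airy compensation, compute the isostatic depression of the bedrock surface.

0.202 km

For local isostatic compensation: the ice load ρ_ice t is balanced by mantle displaced below, ρ_m s.
s = t ρ_ice / ρ_m = 0.721 km × 0.919/3.28 = 0.202 km.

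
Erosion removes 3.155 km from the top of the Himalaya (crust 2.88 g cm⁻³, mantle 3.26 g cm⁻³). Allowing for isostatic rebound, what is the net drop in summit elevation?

Rebound u = e ρ_c/ρ_m = 3.155 km × 2.88/3.26 = 2.787 km.
Net surface drop = e − u = 3.155 km − 2.787 km = e (ρ_m − ρ_c)/ρ_m = 0.368 km.

0.368 km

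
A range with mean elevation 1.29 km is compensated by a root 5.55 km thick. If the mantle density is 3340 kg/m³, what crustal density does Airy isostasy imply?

2710 kg/m³

ρ_c h = (ρ_m − ρ_c) r → ρ_c (h + r) = ρ_m r → ρ_c = ρ_m r / (h + r).
ρ_c = 3340 × 5.55 km / (1.29 km + 5.55 km) = 2710 kg/m³.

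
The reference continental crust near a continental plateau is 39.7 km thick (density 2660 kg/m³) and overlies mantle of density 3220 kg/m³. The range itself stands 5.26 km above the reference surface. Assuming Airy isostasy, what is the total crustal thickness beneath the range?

69.9 km

Root depth r = h ρ_c / (ρ_m − ρ_c) = 5.26 km × 2660 / 560 = 24.98 km.
Total thickness = T + h + r = 39.7 km + 5.26 km + 24.98 km = 69.9 km.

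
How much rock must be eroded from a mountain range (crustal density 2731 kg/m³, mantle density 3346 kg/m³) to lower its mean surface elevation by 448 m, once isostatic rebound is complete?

Net drop Δ = e − u = e − e ρ_c/ρ_m = e (ρ_m − ρ_c)/ρ_m.
e = Δ ρ_m/(ρ_m − ρ_c) = 448 m × 3346/615 = 2440 m.

2440 m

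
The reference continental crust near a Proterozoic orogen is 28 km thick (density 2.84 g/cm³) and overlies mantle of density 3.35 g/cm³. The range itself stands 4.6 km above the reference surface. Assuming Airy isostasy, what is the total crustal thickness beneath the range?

Root depth r = h ρ_c / (ρ_m − ρ_c) = 4.6 km × 2.84 / 0.51 = 25.62 km.
Total thickness = T + h + r = 28 km + 4.6 km + 25.62 km = 58.2 km.

58.2 km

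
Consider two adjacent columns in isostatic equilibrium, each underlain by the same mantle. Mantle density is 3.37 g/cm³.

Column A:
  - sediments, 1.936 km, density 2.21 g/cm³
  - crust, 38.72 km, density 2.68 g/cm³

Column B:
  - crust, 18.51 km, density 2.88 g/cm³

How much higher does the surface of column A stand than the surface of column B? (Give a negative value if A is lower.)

For any compensation level in the mantle, the mantle terms cancel and isostasy reduces to e = (Σt_A − Σt_B) − (Σ(ρt)_A − Σ(ρt)_B) / ρ_m.
Σt_A = 40.656 km; Σt_B = 18.51 km; Σ(ρt)_A = 108.04816; Σ(ρt)_B = 53.3088 (in km·g/cm³).
e = (40.656 − 18.51) − (108.04816 − 53.3088) / 3.37 = 5.9 km.

5.9 km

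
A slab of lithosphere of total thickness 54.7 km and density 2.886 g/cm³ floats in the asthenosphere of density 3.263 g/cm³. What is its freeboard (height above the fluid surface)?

6.32 km

Floating equilibrium: submerged depth d = t ρ_obj/ρ_fluid = 54.7 km × 2.886/3.263 = 48.38 km.
Freeboard = t − d = 54.7 km − 48.38 km = 6.32 km.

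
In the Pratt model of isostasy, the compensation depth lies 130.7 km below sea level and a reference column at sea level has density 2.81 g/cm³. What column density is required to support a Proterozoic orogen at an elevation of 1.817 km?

2.77 g/cm³

Pratt balance: ρ_ref D = ρ (D + h).
ρ = ρ_ref D/(D + h) = 2.81 × 130.7 km/(130.7 km + 1.817 km) = 2.77 g/cm³.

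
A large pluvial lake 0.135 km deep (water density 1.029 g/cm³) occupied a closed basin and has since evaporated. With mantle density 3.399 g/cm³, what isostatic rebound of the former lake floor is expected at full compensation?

u = d ρ_w/ρ_m = 0.135 km × 1.029/3.399 = 0.0409 km.

0.0409 km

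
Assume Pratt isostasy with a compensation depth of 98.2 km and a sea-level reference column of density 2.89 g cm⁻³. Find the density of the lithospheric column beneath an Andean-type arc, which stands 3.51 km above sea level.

Pratt balance: ρ_ref D = ρ (D + h).
ρ = ρ_ref D/(D + h) = 2.89 × 98.2 km/(98.2 km + 3.51 km) = 2.79 g cm⁻³.

2.79 g cm⁻³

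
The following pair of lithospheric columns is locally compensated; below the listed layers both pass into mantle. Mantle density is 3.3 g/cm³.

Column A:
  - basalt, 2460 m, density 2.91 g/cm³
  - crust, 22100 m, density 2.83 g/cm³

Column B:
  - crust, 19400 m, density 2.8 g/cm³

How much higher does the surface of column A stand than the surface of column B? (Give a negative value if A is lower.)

For any compensation level in the mantle, the mantle terms cancel and isostasy reduces to e = (Σt_A − Σt_B) − (Σ(ρt)_A − Σ(ρt)_B) / ρ_m.
Σt_A = 24560 m; Σt_B = 19400 m; Σ(ρt)_A = 69701.6; Σ(ρt)_B = 54320 (in m·g/cm³).
e = (24560 − 19400) − (69701.6 − 54320) / 3.3 = 499 m.

499 m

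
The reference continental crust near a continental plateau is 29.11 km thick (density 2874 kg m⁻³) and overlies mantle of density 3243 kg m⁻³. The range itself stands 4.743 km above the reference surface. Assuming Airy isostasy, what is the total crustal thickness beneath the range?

Root depth r = h ρ_c / (ρ_m − ρ_c) = 4.743 km × 2874 / 369 = 36.94 km.
Total thickness = T + h + r = 29.11 km + 4.743 km + 36.94 km = 70.8 km.

70.8 km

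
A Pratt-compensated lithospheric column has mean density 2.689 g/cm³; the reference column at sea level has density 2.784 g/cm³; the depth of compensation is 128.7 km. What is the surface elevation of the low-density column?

ρ_ref D = ρ (D + h) → h = D (ρ_ref − ρ)/ρ.
h = 128.7 km × (2.784 − 2.689)/2.689 = 4.55 km.

4.55 km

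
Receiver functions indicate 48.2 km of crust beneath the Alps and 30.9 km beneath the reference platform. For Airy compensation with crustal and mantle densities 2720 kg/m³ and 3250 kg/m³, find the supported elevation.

Excess crust Δ = 48.2 km − 30.9 km = 17.3 km, split between elevation h and root r with h + r = Δ.
Airy balance ρ_c h = (ρ_m − ρ_c) r gives r = h ρ_c/(ρ_m − ρ_c), so h (1 + ρ_c/(ρ_m − ρ_c)) = Δ, i.e. h = Δ (ρ_m − ρ_c)/ρ_m.
h = 17.3 km × 530/3250 = 2.82 km.

2.82 km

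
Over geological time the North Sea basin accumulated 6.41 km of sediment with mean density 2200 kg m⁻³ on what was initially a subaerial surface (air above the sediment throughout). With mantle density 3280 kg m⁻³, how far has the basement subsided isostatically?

4.3 km

Subaerial load: s = t ρ_sed / ρ_m = 6.41 km × 2200/3280 = 4.3 km.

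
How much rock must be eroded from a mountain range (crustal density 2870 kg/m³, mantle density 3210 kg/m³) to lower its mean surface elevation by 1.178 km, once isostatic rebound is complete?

11.1 km

Net drop Δ = e − u = e − e ρ_c/ρ_m = e (ρ_m − ρ_c)/ρ_m.
e = Δ ρ_m/(ρ_m − ρ_c) = 1.178 km × 3210/340 = 11.1 km.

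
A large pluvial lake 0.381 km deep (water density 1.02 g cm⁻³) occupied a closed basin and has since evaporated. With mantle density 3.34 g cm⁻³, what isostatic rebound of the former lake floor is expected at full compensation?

0.116 km

u = d ρ_w/ρ_m = 0.381 km × 1.02/3.34 = 0.116 km.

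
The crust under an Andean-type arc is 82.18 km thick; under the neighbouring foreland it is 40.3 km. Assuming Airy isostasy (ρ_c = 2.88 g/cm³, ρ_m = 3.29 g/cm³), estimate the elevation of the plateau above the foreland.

5.22 km

Excess crust Δ = 82.18 km − 40.3 km = 41.88 km, split between elevation h and root r with h + r = Δ.
Airy balance ρ_c h = (ρ_m − ρ_c) r gives r = h ρ_c/(ρ_m − ρ_c), so h (1 + ρ_c/(ρ_m − ρ_c)) = Δ, i.e. h = Δ (ρ_m − ρ_c)/ρ_m.
h = 41.88 km × 0.41/3.29 = 5.22 km.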